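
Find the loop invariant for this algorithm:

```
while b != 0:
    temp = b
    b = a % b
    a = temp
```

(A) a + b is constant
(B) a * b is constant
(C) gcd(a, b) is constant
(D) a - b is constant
C

A loop invariant must hold before the first iteration and be re-established by every execution of the body.

(C) gcd(a, b) is constant: One iteration replaces (a, b) by (b, a mod b). Since a mod b = a - q*b for an integer q, any common divisor of a and b divides b and a mod b, and conversely; hence gcd(b, a mod b) = gcd(a, b). For instance (26, 4) -> (4, 2) keeps gcd = 2. At exit b = 0 and a = gcd of the original inputs.

The other options fail:
(A) a + b is constant: e.g. (a, b) = (26, 4) -> (4, 2): the sum goes from 30 to 6.
(B) a * b is constant: e.g. (a, b) = (26, 4) -> (4, 2): the product goes from 104 to 8.
(D) a - b is constant: e.g. (a, b) = (26, 4) -> (4, 2): the difference goes from 22 to 2.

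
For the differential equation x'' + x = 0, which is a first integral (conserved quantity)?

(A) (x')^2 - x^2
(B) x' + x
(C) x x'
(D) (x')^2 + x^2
D

A first integral I satisfies dI/dt = 0 along every solution. Differentiate each option and use the equation of motion:
(A) d/dt[(x')^2 - x^2] = 2x'x'' - 2x x' = -4x x', not identically 0
(B) d/dt[x' + x] = x'' + x' = -x + x', not identically 0
(C) d/dt[x x'] = (x')^2 + x x'' = (x')^2 - x^2, not identically 0
(D) d/dt[(x')^2 + x^2] = 2x'x'' + 2x x' = 2x'(-x) + 2x x' = 0

Only (D) has zero time-derivative. So the energy-like quantity (x')^2 + x^2 is the first integral.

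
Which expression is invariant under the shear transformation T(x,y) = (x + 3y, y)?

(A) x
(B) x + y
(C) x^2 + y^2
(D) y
D

Under the shear T(x,y) = (x + 3y, y):
Substitute the transformed coordinates into each option and compare with the original:
(A) x  ->  (x + 3y) = x + 3y   [differs from x: not invariant]
(B) x + y  ->  (x + 3y) + (y) = x + 4y   [differs from x + y: not invariant]
(C) x^2 + y^2  ->  (x + 3y)^2 + (y)^2 = x^2 + 6xy + 10y^2   [differs from x^2 + y^2: not invariant]
(D) y  ->  (y) = y   [equals y: invariant]

Only option (D), y, is unchanged by the transformation.
A horizontal shear moves points parallel to the x-axis, so the y-coordinate (and any function of y alone) is unchanged.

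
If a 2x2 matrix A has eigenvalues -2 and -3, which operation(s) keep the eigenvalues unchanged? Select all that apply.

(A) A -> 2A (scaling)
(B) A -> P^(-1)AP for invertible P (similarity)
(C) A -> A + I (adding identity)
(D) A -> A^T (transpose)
B and D

Eigenvalues are preserved by:
1. Similarity transformations: A -> P^(-1)AP (same characteristic polynomial)
2. Transpose: A^T has the same eigenvalues as A

Eigenvalues are NOT preserved by:
- Adding identity: eigenvalues become -2+1, -3+1
- Scaling: eigenvalues become -4, -6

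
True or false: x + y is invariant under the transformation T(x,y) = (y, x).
True

Substitute T(x,y) = (y, x) into the expression and compare with the original.

Original: x + y
After applying T: (y) + (x) = x + y

This is identical to the original x + y, so the expression is invariant.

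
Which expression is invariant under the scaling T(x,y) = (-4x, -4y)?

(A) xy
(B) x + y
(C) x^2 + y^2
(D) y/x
D

Under the uniform scaling T(x,y) = (-4x, -4y):
Substitute the transformed coordinates into each option and compare with the original:
(A) xy  ->  (-4x)(-4y) = 16xy   [differs from xy: not invariant]
(B) x + y  ->  (-4x) + (-4y) = -4x - 4y   [differs from x + y: not invariant]
(C) x^2 + y^2  ->  (-4x)^2 + (-4y)^2 = 16x^2 + 16y^2   [differs from x^2 + y^2: not invariant]
(D) y/x  ->  (-4y)/(-4x) = y/x   [equals y/x: invariant]

Only option (D), y/x, is unchanged by the transformation.
The common factor -4 cancels in a ratio of coordinates, while sums, products and sums of squares pick up factors of -4 or 16.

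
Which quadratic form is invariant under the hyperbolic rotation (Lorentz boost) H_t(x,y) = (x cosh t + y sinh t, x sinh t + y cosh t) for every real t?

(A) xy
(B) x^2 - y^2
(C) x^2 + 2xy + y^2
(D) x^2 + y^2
B

Write x' = x cosh t + y sinh t, y' = x sinh t + y cosh t and substitute into each option:
(A) xy: (x cosh t + y sinh t)(x sinh t + y cosh t) = xy(cosh^2 t + sinh^2 t) + (x^2 + y^2) sinh t cosh t = xy cosh 2t + (x^2 + y^2)(sinh 2t)/2   [not invariant for t != 0]
(B) x^2 - y^2: (x cosh t + y sinh t)^2 - (x sinh t + y cosh t)^2 = x^2(cosh^2 t - sinh^2 t) + 2xy(cosh t sinh t - sinh t cosh t) + y^2(sinh^2 t - cosh^2 t) = x^2 - y^2   [invariant, using cosh^2 t - sinh^2 t = 1]
(C) x^2 + 2xy + y^2: (x' + y')^2 with x' + y' = (x + y)(cosh t + sinh t) = (x + y)e^t, so it becomes (x + y)^2 e^(2t)   [not invariant for t != 0]
(D) x^2 + y^2: (x cosh t + y sinh t)^2 + (x sinh t + y cosh t)^2 = (x^2 + y^2)(cosh^2 t + sinh^2 t) + 4xy sinh t cosh t = (x^2 + y^2) cosh 2t + 2xy sinh 2t   [not invariant for t != 0]

Only (B) x^2 - y^2 is unchanged; it is the Minkowski form preserved by Lorentz boosts, just as x^2 + y^2 is preserved by ordinary rotations.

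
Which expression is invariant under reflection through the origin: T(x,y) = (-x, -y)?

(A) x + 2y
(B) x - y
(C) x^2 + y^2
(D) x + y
C

The map is reflection through the origin: T(x,y) = (-x, -y).
Substitute the transformed coordinates into each option and compare with the original:
(A) x + 2y  ->  (-x) + 2(-y) = -x - 2y   [differs from x + 2y: not invariant]
(B) x - y  ->  (-x) - (-y) = -x + y   [differs from x - y: not invariant]
(C) x^2 + y^2  ->  (-x)^2 + (-y)^2 = x^2 + y^2   [equals x^2 + y^2: invariant]
(D) x + y  ->  (-x) + (-y) = -x - y   [differs from x + y: not invariant]

Only option (C), x^2 + y^2, is unchanged by the transformation.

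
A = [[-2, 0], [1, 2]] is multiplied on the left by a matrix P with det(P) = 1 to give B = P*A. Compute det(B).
-4

By the multiplicative property of determinants, det(B) = det(P*A) = det(P) * det(A) = det(A),
so the determinant is invariant under multiplication by any determinant-1 matrix; we just need det(A).

det(A) = (-2)(2) - (0)(1) = -4 - 0 = -4

Therefore det(B) = 1 * (-4) = -4.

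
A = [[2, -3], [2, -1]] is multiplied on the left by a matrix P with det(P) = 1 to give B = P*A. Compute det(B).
4

By the multiplicative property of determinants, det(B) = det(P*A) = det(P) * det(A) = det(A),
so the determinant is invariant under multiplication by any determinant-1 matrix; we just need det(A).

det(A) = (2)(-1) - (-3)(2) = -2 - (-6) = 4

Therefore det(B) = 1 * 4 = 4.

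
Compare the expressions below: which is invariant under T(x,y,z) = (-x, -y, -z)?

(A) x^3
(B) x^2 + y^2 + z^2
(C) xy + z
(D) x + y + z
B

Apply T(x,y,z) = (-x, -y, -z) to each option, i.e. replace (x, y, z) by the transformed coordinates.
Substitute the transformed coordinates into each option and compare with the original:
(A) x^3  ->  (-x)^3 = -x^3   [differs from x^3: not invariant]
(B) x^2 + y^2 + z^2  ->  (-x)^2 + (-y)^2 + (-z)^2 = x^2 + y^2 + z^2   [equals x^2 + y^2 + z^2: invariant]
(C) xy + z  ->  (-x)(-y) + (-z) = xy - z   [differs from xy + z: not invariant]
(D) x + y + z  ->  (-x) + (-y) + (-z) = -x - y - z   [differs from x + y + z: not invariant]

Only option (B), x^2 + y^2 + z^2, is unchanged by the transformation.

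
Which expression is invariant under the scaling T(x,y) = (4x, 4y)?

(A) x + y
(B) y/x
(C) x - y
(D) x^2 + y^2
B

Under the uniform scaling T(x,y) = (4x, 4y):
Substitute the transformed coordinates into each option and compare with the original:
(A) x + y  ->  (4x) + (4y) = 4x + 4y   [differs from x + y: not invariant]
(B) y/x  ->  (4y)/(4x) = y/x   [equals y/x: invariant]
(C) x - y  ->  (4x) - (4y) = 4x - 4y   [differs from x - y: not invariant]
(D) x^2 + y^2  ->  (4x)^2 + (4y)^2 = 16x^2 + 16y^2   [differs from x^2 + y^2: not invariant]

Only option (B), y/x, is unchanged by the transformation.
The common factor 4 cancels in a ratio of coordinates, while sums, products and sums of squares pick up factors of 4 or 16.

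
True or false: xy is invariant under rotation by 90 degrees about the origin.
False

Applying rotation by 90 degrees: x' = x*cos(90 degrees) - y*sin(90 degrees) = -y, y' = x*sin(90 degrees) + y*cos(90 degrees) = x

Substituting into xy:
(-y)(x)
= -xy

This differs from the original expression xy, so it is NOT invariant.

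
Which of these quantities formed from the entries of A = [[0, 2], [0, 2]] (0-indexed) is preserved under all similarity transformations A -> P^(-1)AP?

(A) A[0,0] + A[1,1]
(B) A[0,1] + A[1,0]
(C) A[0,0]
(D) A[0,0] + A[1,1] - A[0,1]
A

A[0,0] + A[1,1] is the trace of A. By the cyclic property of the trace, tr(P^(-1)AP) = tr(APP^(-1)) = tr(A), so it is the same for every matrix similar to A.

The other combinations are not similarity invariants. For example, take P = [[1, 1], [1, 2]] (det P = 1), so P^(-1) = [[2, -1], [-1, 1]] and
B = P^(-1)AP = [[2, 4], [0, 0]].
Evaluating each option on A and on B:
(A) A[0,0] + A[1,1]: 2 for A, 2 for B -> unchanged
(B) A[0,1] + A[1,0]: 2 for A, 4 for B -> changes
(C) A[0,0]: 0 for A, 2 for B -> changes
(D) A[0,0] + A[1,1] - A[0,1]: 0 for A, -2 for B -> changes

Only (A) A[0,0] + A[1,1] = 2 survives (and it does so for every P, not just this one), so it is the invariant.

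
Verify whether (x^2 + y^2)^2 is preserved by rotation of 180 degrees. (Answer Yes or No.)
Yes

Applying rotation by 180 degrees: x' = x*cos(180 degrees) - y*sin(180 degrees) = -x, y' = x*sin(180 degrees) + y*cos(180 degrees) = -y

Substituting into (x^2 + y^2)^2:
((-x)^2 + (-y)^2)^2
= x^4 + 2x^2y^2 + y^4 = (x^2 + y^2)^2

This equals the original expression (x^2 + y^2)^2, so it IS invariant.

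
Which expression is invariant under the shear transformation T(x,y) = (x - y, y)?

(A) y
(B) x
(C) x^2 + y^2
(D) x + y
A

Under the shear T(x,y) = (x - y, y):
Substitute the transformed coordinates into each option and compare with the original:
(A) y  ->  (y) = y   [equals y: invariant]
(B) x  ->  (x - y) = x - y   [differs from x: not invariant]
(C) x^2 + y^2  ->  (x - y)^2 + (y)^2 = x^2 - 2xy + 2y^2   [differs from x^2 + y^2: not invariant]
(D) x + y  ->  (x - y) + (y) = x   [differs from x + y: not invariant]

Only option (A), y, is unchanged by the transformation.
A horizontal shear moves points parallel to the x-axis, so the y-coordinate (and any function of y alone) is unchanged.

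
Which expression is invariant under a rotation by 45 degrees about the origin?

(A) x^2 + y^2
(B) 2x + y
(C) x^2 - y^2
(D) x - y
A

A rotation by 45 degrees sends (x, y) to (sqrt(2)x/2 - sqrt(2)y/2, sqrt(2)x/2 + sqrt(2)y/2).
Substitute the transformed coordinates into each option and compare with the original:
(A) x^2 + y^2  ->  (sqrt(2)x/2 - sqrt(2)y/2)^2 + (sqrt(2)x/2 + sqrt(2)y/2)^2 = x^2 + y^2   [equals x^2 + y^2: invariant]
(B) 2x + y  ->  2(sqrt(2)x/2 - sqrt(2)y/2) + (sqrt(2)x/2 + sqrt(2)y/2) = 3sqrt(2)x/2 - sqrt(2)y/2   [differs from 2x + y: not invariant]
(C) x^2 - y^2  ->  (sqrt(2)x/2 - sqrt(2)y/2)^2 - (sqrt(2)x/2 + sqrt(2)y/2)^2 = -2xy   [differs from x^2 - y^2: not invariant]
(D) x - y  ->  (sqrt(2)x/2 - sqrt(2)y/2) - (sqrt(2)x/2 + sqrt(2)y/2) = -sqrt(2)y   [differs from x - y: not invariant]

Only option (A), x^2 + y^2, is unchanged by the transformation.
Geometrically, x^2 + y^2 is the squared distance from the origin, which every rotation about the origin preserves.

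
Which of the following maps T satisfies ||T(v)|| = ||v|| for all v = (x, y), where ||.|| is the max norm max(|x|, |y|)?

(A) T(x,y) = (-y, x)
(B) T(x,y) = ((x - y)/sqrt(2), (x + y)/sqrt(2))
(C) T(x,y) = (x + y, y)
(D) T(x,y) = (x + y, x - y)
A

A transformation preserves a norm if ||T(v)|| = ||v|| for every v; a single vector where the norm changes rules an option out.

(A) T(x,y) = (-y, x): preserves the norm -- it only permutes the coordinates and/or flips signs, which leaves max(|x|, |y|) unchanged.
(B) T(x,y) = ((x - y)/sqrt(2), (x + y)/sqrt(2)): v = (1, 0) has norm max(|1|, |0|) = 1, but T(v) = (sqrt(2)/2, sqrt(2)/2) has norm sqrt(2)/2 -- not preserved.
(C) T(x,y) = (x + y, y): v = (1, 1) has norm max(|1|, |1|) = 1, but T(v) = (2, 1) has norm 2 -- not preserved.
(D) T(x,y) = (x + y, x - y): v = (1, 1) has norm max(|1|, |1|) = 1, but T(v) = (2, 0) has norm 2 -- not preserved.

Therefore the answer is (A).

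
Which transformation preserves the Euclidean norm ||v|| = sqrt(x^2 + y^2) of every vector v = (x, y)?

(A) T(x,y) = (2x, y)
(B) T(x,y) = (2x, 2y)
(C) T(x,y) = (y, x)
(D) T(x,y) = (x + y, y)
C

A transformation preserves a norm if ||T(v)|| = ||v|| for every v; a single vector where the norm changes rules an option out.

(A) T(x,y) = (2x, y): v = (1, 0) has norm sqrt((1)^2 + (0)^2) = 1, but T(v) = (2, 0) has norm 2 -- not preserved.
(B) T(x,y) = (2x, 2y): v = (1, 0) has norm sqrt((1)^2 + (0)^2) = 1, but T(v) = (2, 0) has norm 2 -- not preserved.
(C) T(x,y) = (y, x): preserves the norm -- it is an orthogonal map (a rotation/reflection), and (y)^2 + (x)^2 simplifies to x^2 + y^2.
(D) T(x,y) = (x + y, y): v = (0, 1) has norm sqrt((0)^2 + (1)^2) = 1, but T(v) = (1, 1) has norm sqrt(2) -- not preserved.

Therefore the answer is (C).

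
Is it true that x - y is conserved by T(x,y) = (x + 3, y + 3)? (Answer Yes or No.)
Yes

Substitute T(x,y) = (x + 3, y + 3) into the expression and compare with the original.

Original: x - y
After applying T: (x + 3) - (y + 3) = x - y

This is identical to the original x - y, so the expression is invariant.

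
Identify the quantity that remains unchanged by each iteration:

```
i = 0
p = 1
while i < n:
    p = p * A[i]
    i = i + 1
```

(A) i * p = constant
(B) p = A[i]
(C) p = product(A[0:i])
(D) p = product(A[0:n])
C

A loop invariant must hold before the first iteration and be re-established by every execution of the body.

(C) p = product(A[0:i]): Initially i = 0 and p = 1 = product of the empty slice A[0:0]. If p = product(A[0:i]) holds at the top of an iteration, the body sets p to product(A[0:i]) * A[i] = product(A[0:i+1]) and then i to i+1, so the property is restored. At exit i = n, giving p = product(A[0:n]).

The other options fail:
(A) i * p = constant: initially i * p = 0, but after one iteration it is 1 * A[0], which is nonzero in general.
(B) p = A[i]: after the first iteration p = A[0] but i = 1; in general p is a product of several elements, not a single one.
(D) p = product(A[0:n]): false before the loop (p = 1, not the full product) -- it only becomes true at exit.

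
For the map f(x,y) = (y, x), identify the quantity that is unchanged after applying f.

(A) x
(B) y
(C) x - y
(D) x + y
D

For f(x,y) = (y, x):
After applying f: x' = y, y' = x. So x' + y' = y + x = x + y.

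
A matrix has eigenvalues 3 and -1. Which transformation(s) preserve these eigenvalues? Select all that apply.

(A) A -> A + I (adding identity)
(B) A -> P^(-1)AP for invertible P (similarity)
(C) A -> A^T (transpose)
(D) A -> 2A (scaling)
B and C

Eigenvalues are preserved by:
1. Similarity transformations: A -> P^(-1)AP (same characteristic polynomial)
2. Transpose: A^T has the same eigenvalues as A

Eigenvalues are NOT preserved by:
- Adding identity: eigenvalues become 3+1, -1+1
- Scaling: eigenvalues become 6, -2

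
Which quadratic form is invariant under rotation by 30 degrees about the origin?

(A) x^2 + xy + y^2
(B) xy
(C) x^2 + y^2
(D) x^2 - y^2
C

Rotation by 30 degrees sends (x, y) to (sqrt(3)x/2 - y/2, x/2 + sqrt(3)y/2).
Substitute the transformed coordinates into each option and compare with the original:
(A) x^2 + xy + y^2  ->  (sqrt(3)x/2 - y/2)^2 + (sqrt(3)x/2 - y/2)(x/2 + sqrt(3)y/2) + (x/2 + sqrt(3)y/2)^2 = sqrt(3)x^2/4 + x^2 + xy/2 - sqrt(3)y^2/4 + y^2   [differs from x^2 + xy + y^2: not invariant]
(B) xy  ->  (sqrt(3)x/2 - y/2)(x/2 + sqrt(3)y/2) = sqrt(3)x^2/4 + xy/2 - sqrt(3)y^2/4   [differs from xy: not invariant]
(C) x^2 + y^2  ->  (sqrt(3)x/2 - y/2)^2 + (x/2 + sqrt(3)y/2)^2 = x^2 + y^2   [equals x^2 + y^2: invariant]
(D) x^2 - y^2  ->  (sqrt(3)x/2 - y/2)^2 - (x/2 + sqrt(3)y/2)^2 = x^2/2 - sqrt(3)xy - y^2/2   [differs from x^2 - y^2: not invariant]

Only option (C), x^2 + y^2, is unchanged by the transformation.
x^2 + y^2 is the squared distance from the origin, which rotations preserve.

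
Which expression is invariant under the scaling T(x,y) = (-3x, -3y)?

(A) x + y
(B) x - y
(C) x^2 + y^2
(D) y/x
D

Under the uniform scaling T(x,y) = (-3x, -3y):
Substitute the transformed coordinates into each option and compare with the original:
(A) x + y  ->  (-3x) + (-3y) = -3x - 3y   [differs from x + y: not invariant]
(B) x - y  ->  (-3x) - (-3y) = -3x + 3y   [differs from x - y: not invariant]
(C) x^2 + y^2  ->  (-3x)^2 + (-3y)^2 = 9x^2 + 9y^2   [differs from x^2 + y^2: not invariant]
(D) y/x  ->  (-3y)/(-3x) = y/x   [equals y/x: invariant]

Only option (D), y/x, is unchanged by the transformation.
The common factor -3 cancels in a ratio of coordinates, while sums, products and sums of squares pick up factors of -3 or 9.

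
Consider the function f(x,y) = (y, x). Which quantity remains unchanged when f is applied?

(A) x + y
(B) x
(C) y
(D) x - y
A

For f(x,y) = (y, x):
After applying f: x' = y, y' = x. So x' + y' = y + x = x + y.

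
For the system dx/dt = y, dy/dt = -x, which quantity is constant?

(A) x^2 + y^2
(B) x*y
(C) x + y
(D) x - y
A

A first integral I satisfies dI/dt = 0 along every solution. Differentiate each option and use the equation of motion:
(A) d/dt[x^2 + y^2] = 2x*dx/dt + 2y*dy/dt = 2x*y + 2y*(-x) = 0
(B) d/dt[x*y] = (dx/dt)y + x(dy/dt) = y^2 - x^2, not identically 0
(C) d/dt[x + y] = y + (-x) = y - x, not identically 0
(D) d/dt[x - y] = y - (-x) = x + y, not identically 0

Only (A) has zero time-derivative. So x^2 + y^2 (the squared radius; trajectories are circles) is the conserved quantity.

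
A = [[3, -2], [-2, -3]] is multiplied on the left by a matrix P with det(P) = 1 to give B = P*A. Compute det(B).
-13

By the multiplicative property of determinants, det(B) = det(P*A) = det(P) * det(A) = det(A),
so the determinant is invariant under multiplication by any determinant-1 matrix; we just need det(A).

det(A) = (3)(-3) - (-2)(-2) = -9 - 4 = -13

Therefore det(B) = 1 * (-13) = -13.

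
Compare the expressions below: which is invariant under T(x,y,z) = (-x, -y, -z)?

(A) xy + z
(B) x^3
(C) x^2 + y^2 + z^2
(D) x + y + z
C

Apply T(x,y,z) = (-x, -y, -z) to each option, i.e. replace (x, y, z) by the transformed coordinates.
Substitute the transformed coordinates into each option and compare with the original:
(A) xy + z  ->  (-x)(-y) + (-z) = xy - z   [differs from xy + z: not invariant]
(B) x^3  ->  (-x)^3 = -x^3   [differs from x^3: not invariant]
(C) x^2 + y^2 + z^2  ->  (-x)^2 + (-y)^2 + (-z)^2 = x^2 + y^2 + z^2   [equals x^2 + y^2 + z^2: invariant]
(D) x + y + z  ->  (-x) + (-y) + (-z) = -x - y - z   [differs from x + y + z: not invariant]

Only option (C), x^2 + y^2 + z^2, is unchanged by the transformation.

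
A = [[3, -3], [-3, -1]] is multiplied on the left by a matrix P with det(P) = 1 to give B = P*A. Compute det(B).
-12

By the multiplicative property of determinants, det(B) = det(P*A) = det(P) * det(A) = det(A),
so the determinant is invariant under multiplication by any determinant-1 matrix; we just need det(A).

det(A) = (3)(-1) - (-3)(-3) = -3 - 9 = -12

Therefore det(B) = 1 * (-12) = -12.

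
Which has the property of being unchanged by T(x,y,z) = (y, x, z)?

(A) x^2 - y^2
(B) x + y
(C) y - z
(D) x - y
B

Apply T(x,y,z) = (y, x, z) to each option, i.e. replace (x, y, z) by the transformed coordinates.
Substitute the transformed coordinates into each option and compare with the original:
(A) x^2 - y^2  ->  (y)^2 - (x)^2 = -x^2 + y^2   [differs from x^2 - y^2: not invariant]
(B) x + y  ->  (y) + (x) = x + y   [equals x + y: invariant]
(C) y - z  ->  (x) - (z) = x - z   [differs from y - z: not invariant]
(D) x - y  ->  (y) - (x) = -x + y   [differs from x - y: not invariant]

Only option (B), x + y, is unchanged by the transformation.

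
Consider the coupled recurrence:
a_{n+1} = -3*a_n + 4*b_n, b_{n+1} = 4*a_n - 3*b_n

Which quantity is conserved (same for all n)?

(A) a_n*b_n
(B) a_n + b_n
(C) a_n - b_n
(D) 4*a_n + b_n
B

Replace a_n by a_{n+1} = -3*a_n + 4*b_n and b_n by b_{n+1} = 4*a_n - 3*b_n in each option and simplify:
(A) a_n*b_n  ->  (-3*a_n + 4*b_n)*(4*a_n - 3*b_n) = -12*a_n^2 + 25*a_n*b_n - 12*b_n^2   [not conserved]
(B) a_n + b_n  ->  (-3*a_n + 4*b_n) + (4*a_n - 3*b_n) = a_n + b_n   [conserved]
(C) a_n - b_n  ->  (-3*a_n + 4*b_n) - (4*a_n - 3*b_n) = -7*a_n + 7*b_n   [not conserved]
(D) 4*a_n + b_n  ->  4*(-3*a_n + 4*b_n) + (4*a_n - 3*b_n) = -8*a_n + 13*b_n   [not conserved]

Only (B) a_n + b_n returns to itself after one step, so it is the conserved quantity.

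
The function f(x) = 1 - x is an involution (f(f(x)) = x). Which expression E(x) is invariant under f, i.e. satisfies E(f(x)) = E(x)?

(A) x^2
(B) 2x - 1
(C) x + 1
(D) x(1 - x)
D

Replace x by f(x) = 1 - x in each option and simplify. As a quick numerical cross-check, also compare E(4) with E(f(4)) = E(-3).

(A) x^2  ->  (1 - x)^2 = (x - 1)^2; check: E(4) = 16 but E(-3) = 9.   [not invariant]
(B) 2x - 1  ->  2(1 - x) - 1 = 1 - 2x; check: E(4) = 7 but E(-3) = -7.   [not invariant]
(C) x + 1  ->  (1 - x) + 1 = 2 - x; check: E(4) = 5 but E(-3) = -2.   [not invariant]
(D) x(1 - x)  ->  (1 - x)(1 - (1 - x)), which simplifies back to x(1 - x); check: E(4) = -12, E(-3) = -12.   [invariant]

Only (D) is unchanged. E is symmetric under swapping x with f(x) = 1 - x, which is exactly what an involution does.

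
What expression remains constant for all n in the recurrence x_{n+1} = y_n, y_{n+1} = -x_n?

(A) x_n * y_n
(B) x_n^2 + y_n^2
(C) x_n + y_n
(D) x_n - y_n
B

For the recurrence x_{n+1} = y_n, y_{n+1} = -x_n:

x_{n+1}^2 + y_{n+1}^2 = y_n^2 + (-x_n)^2 = x_n^2 + y_n^2
The sum of squares is conserved (like energy in a harmonic oscillator).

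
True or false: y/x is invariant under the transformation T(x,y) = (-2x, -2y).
True

Substitute T(x,y) = (-2x, -2y) into the expression and compare with the original.

Original: y/x
After applying T: (-2y)/(-2x) = y/x

This is identical to the original y/x, so the expression is invariant.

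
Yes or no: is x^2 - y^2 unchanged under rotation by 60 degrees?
No

Applying rotation by 60 degrees: x' = x*cos(60 degrees) - y*sin(60 degrees) = x/2 - sqrt(3)y/2, y' = x*sin(60 degrees) + y*cos(60 degrees) = sqrt(3)x/2 + y/2

Substituting into x^2 - y^2:
(x/2 - sqrt(3)y/2)^2 - (sqrt(3)x/2 + y/2)^2
= -x^2/2 - sqrt(3)xy + y^2/2

This differs from the original expression x^2 - y^2, so it is NOT invariant.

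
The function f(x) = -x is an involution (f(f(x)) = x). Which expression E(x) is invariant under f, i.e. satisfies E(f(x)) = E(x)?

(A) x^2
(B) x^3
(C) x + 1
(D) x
A

Replace x by f(x) = -x in each option and simplify. As a quick numerical cross-check, also compare E(3) with E(f(3)) = E(-3).

(A) x^2  ->  (-x)^2, which simplifies back to x^2; check: E(3) = 9, E(-3) = 9.   [invariant]
(B) x^3  ->  (-x)^3 = -x^3; check: E(3) = 27 but E(-3) = -27.   [not invariant]
(C) x + 1  ->  (-x) + 1 = 1 - x; check: E(3) = 4 but E(-3) = -2.   [not invariant]
(D) x  ->  (-x) = -x; check: E(3) = 3 but E(-3) = -3.   [not invariant]

Only (A) is unchanged. E is symmetric under swapping x with f(x) = -x, which is exactly what an involution does.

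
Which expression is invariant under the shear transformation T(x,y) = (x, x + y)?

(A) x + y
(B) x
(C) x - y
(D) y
B

Under the shear T(x,y) = (x, x + y):
Substitute the transformed coordinates into each option and compare with the original:
(A) x + y  ->  (x) + (x + y) = 2x + y   [differs from x + y: not invariant]
(B) x  ->  (x) = x   [equals x: invariant]
(C) x - y  ->  (x) - (x + y) = -y   [differs from x - y: not invariant]
(D) y  ->  (x + y) = x + y   [differs from y: not invariant]

Only option (B), x, is unchanged by the transformation.
A vertical shear moves points parallel to the y-axis, so the x-coordinate (and any function of x alone) is unchanged.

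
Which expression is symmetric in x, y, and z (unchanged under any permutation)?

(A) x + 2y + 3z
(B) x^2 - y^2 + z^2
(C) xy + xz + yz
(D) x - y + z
C

A symmetric expression is unchanged when the variables are permuted; here the transformation to test is the swap (x, y) -> (y, x).
A symmetric expression must survive every permutation; the single swap x <-> y already eliminates the distractors, and the keyed expression is also unchanged by x <-> z and y <-> z (each variable enters it in exactly the same way).
Substitute the transformed coordinates into each option and compare with the original:
(A) x + 2y + 3z  ->  (y) + 2(x) + 3z = 2x + y + 3z   [differs from x + 2y + 3z: not invariant]
(B) x^2 - y^2 + z^2  ->  (y)^2 - (x)^2 + z^2 = -x^2 + y^2 + z^2   [differs from x^2 - y^2 + z^2: not invariant]
(C) xy + xz + yz  ->  (y)(x) + (y)z + (x)z = xy + xz + yz   [equals xy + xz + yz: invariant]
(D) x - y + z  ->  (y) - (x) + z = -x + y + z   [differs from x - y + z: not invariant]

Only option (C), xy + xz + yz, is unchanged by the transformation.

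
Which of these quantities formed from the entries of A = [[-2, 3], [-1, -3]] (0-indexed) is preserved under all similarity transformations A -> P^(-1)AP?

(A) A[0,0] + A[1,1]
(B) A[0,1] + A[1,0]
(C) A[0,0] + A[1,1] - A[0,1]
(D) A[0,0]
A

A[0,0] + A[1,1] is the trace of A. By the cyclic property of the trace, tr(P^(-1)AP) = tr(APP^(-1)) = tr(A), so it is the same for every matrix similar to A.

The other combinations are not similarity invariants. For example, take P = [[1, 2], [0, 1]] (det P = 1), so P^(-1) = [[1, -2], [0, 1]] and
B = P^(-1)AP = [[0, 9], [-1, -5]].
Evaluating each option on A and on B:
(A) A[0,0] + A[1,1]: -5 for A, -5 for B -> unchanged
(B) A[0,1] + A[1,0]: 2 for A, 8 for B -> changes
(C) A[0,0] + A[1,1] - A[0,1]: -8 for A, -14 for B -> changes
(D) A[0,0]: -2 for A, 0 for B -> changes

Only (A) A[0,0] + A[1,1] = -5 survives (and it does so for every P, not just this one), so it is the invariant.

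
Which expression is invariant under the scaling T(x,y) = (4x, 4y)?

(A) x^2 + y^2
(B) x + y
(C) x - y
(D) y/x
D

Under the uniform scaling T(x,y) = (4x, 4y):
Substitute the transformed coordinates into each option and compare with the original:
(A) x^2 + y^2  ->  (4x)^2 + (4y)^2 = 16x^2 + 16y^2   [differs from x^2 + y^2: not invariant]
(B) x + y  ->  (4x) + (4y) = 4x + 4y   [differs from x + y: not invariant]
(C) x - y  ->  (4x) - (4y) = 4x - 4y   [differs from x - y: not invariant]
(D) y/x  ->  (4y)/(4x) = y/x   [equals y/x: invariant]

Only option (D), y/x, is unchanged by the transformation.
The common factor 4 cancels in a ratio of coordinates, while sums, products and sums of squares pick up factors of 4 or 16.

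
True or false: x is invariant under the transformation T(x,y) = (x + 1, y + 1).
False

Substitute T(x,y) = (x + 1, y + 1) into the expression and compare with the original.

Original: x
After applying T: (x + 1) = x + 1

This differs from the original x (difference: 1), so the expression is NOT invariant.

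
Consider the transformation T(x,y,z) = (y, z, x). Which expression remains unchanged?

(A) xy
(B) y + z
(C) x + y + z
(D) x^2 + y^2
C

Apply T(x,y,z) = (y, z, x) to each option, i.e. replace (x, y, z) by the transformed coordinates.
Substitute the transformed coordinates into each option and compare with the original:
(A) xy  ->  (y)(z) = yz   [differs from xy: not invariant]
(B) y + z  ->  (z) + (x) = x + z   [differs from y + z: not invariant]
(C) x + y + z  ->  (y) + (z) + (x) = x + y + z   [equals x + y + z: invariant]
(D) x^2 + y^2  ->  (y)^2 + (z)^2 = y^2 + z^2   [differs from x^2 + y^2: not invariant]

Only option (C), x + y + z, is unchanged by the transformation.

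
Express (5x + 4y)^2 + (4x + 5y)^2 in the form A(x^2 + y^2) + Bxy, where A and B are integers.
41(x^2 + y^2) + 80xy

Expanding: (5x + 4y)^2 = 25x^2 + 40xy + 16y^2
(4x + 5y)^2 = 16x^2 + 40xy + 25y^2
Sum = (25+16)(x^2+y^2) + 80xy = 41(x^2 + y^2) + 80xy
This is symmetric in x and y.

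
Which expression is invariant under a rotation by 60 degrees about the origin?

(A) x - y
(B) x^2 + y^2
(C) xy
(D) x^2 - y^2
B

A rotation by 60 degrees sends (x, y) to (x/2 - sqrt(3)y/2, sqrt(3)x/2 + y/2).
Substitute the transformed coordinates into each option and compare with the original:
(A) x - y  ->  (x/2 - sqrt(3)y/2) - (sqrt(3)x/2 + y/2) = -sqrt(3)x/2 + x/2 - sqrt(3)y/2 - y/2   [differs from x - y: not invariant]
(B) x^2 + y^2  ->  (x/2 - sqrt(3)y/2)^2 + (sqrt(3)x/2 + y/2)^2 = x^2 + y^2   [equals x^2 + y^2: invariant]
(C) xy  ->  (x/2 - sqrt(3)y/2)(sqrt(3)x/2 + y/2) = sqrt(3)x^2/4 - xy/2 - sqrt(3)y^2/4   [differs from xy: not invariant]
(D) x^2 - y^2  ->  (x/2 - sqrt(3)y/2)^2 - (sqrt(3)x/2 + y/2)^2 = -x^2/2 - sqrt(3)xy + y^2/2   [differs from x^2 - y^2: not invariant]

Only option (B), x^2 + y^2, is unchanged by the transformation.
Geometrically, x^2 + y^2 is the squared distance from the origin, which every rotation about the origin preserves.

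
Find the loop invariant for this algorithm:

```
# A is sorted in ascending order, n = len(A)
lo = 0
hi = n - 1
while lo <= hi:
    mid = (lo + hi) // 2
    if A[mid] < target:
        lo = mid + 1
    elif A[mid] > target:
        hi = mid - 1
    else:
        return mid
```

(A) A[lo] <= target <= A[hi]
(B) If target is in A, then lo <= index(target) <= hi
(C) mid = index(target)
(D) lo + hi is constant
B

A loop invariant must hold before the first iteration and be re-established by every execution of the body.

(B) If target is in A, then lo <= index(target) <= hi: Before the loop [lo, hi] = [0, n-1] covers every index. When A[mid] < target, sortedness puts target strictly to the right of mid, so setting lo = mid + 1 keeps index(target) in [lo, hi]; symmetrically for hi = mid - 1. Hence 'if target is in A then lo <= index(target) <= hi' holds after every iteration, and when lo > hi it proves target is absent.

The other options fail:
(A) A[lo] <= target <= A[hi]: fails when target is not in A (e.g. target < A[0] already violates it before the loop), so it is not maintained in general.
(C) mid = index(target): mid is just the current probe; it equals index(target) only on the iteration that returns.
(D) lo + hi is constant: each iteration moves exactly one of lo, hi, so lo + hi changes (e.g. 0 + (n-1) becomes (mid+1) + (n-1)).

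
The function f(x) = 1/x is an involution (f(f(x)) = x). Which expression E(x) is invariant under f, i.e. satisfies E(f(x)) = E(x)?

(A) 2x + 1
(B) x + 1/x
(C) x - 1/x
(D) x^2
B

Replace x by f(x) = 1/x in each option and simplify. As a quick numerical cross-check, also compare E(4) with E(f(4)) = E(1/4).

(A) 2x + 1  ->  2(1/x) + 1 = (x + 2)/x; check: E(4) = 9 but E(1/4) = 3/2.   [not invariant]
(B) x + 1/x  ->  (1/x) + 1/(1/x), which simplifies back to x + 1/x; check: E(4) = 17/4, E(1/4) = 17/4.   [invariant]
(C) x - 1/x  ->  (1/x) - 1/(1/x) = -x + 1/x; check: E(4) = 15/4 but E(1/4) = -15/4.   [not invariant]
(D) x^2  ->  (1/x)^2 = x^(-2); check: E(4) = 16 but E(1/4) = 1/16.   [not invariant]

Only (B) is unchanged. E is symmetric under swapping x with f(x) = 1/x, which is exactly what an involution does.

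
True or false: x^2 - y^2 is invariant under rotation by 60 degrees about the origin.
False

Applying rotation by 60 degrees: x' = x*cos(60 degrees) - y*sin(60 degrees) = x/2 - sqrt(3)y/2, y' = x*sin(60 degrees) + y*cos(60 degrees) = sqrt(3)x/2 + y/2

Substituting into x^2 - y^2:
(x/2 - sqrt(3)y/2)^2 - (sqrt(3)x/2 + y/2)^2
= -x^2/2 - sqrt(3)xy + y^2/2

This differs from the original expression x^2 - y^2, so it is NOT invariant.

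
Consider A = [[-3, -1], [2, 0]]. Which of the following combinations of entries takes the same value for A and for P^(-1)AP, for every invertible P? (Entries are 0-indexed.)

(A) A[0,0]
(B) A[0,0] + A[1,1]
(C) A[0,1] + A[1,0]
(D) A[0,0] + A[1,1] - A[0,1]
B

A[0,0] + A[1,1] is the trace of A. By the cyclic property of the trace, tr(P^(-1)AP) = tr(APP^(-1)) = tr(A), so it is the same for every matrix similar to A.

The other combinations are not similarity invariants. For example, take P = [[1, 1], [0, 1]] (det P = 1), so P^(-1) = [[1, -1], [0, 1]] and
B = P^(-1)AP = [[-5, -6], [2, 2]].
Evaluating each option on A and on B:
(A) A[0,0]: -3 for A, -5 for B -> changes
(B) A[0,0] + A[1,1]: -3 for A, -3 for B -> unchanged
(C) A[0,1] + A[1,0]: 1 for A, -4 for B -> changes
(D) A[0,0] + A[1,1] - A[0,1]: -2 for A, 3 for B -> changes

Only (B) A[0,0] + A[1,1] = -3 survives (and it does so for every P, not just this one), so it is the invariant.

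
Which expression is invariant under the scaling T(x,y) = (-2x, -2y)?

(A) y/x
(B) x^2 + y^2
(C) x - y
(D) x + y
A

Under the uniform scaling T(x,y) = (-2x, -2y):
Substitute the transformed coordinates into each option and compare with the original:
(A) y/x  ->  (-2y)/(-2x) = y/x   [equals y/x: invariant]
(B) x^2 + y^2  ->  (-2x)^2 + (-2y)^2 = 4x^2 + 4y^2   [differs from x^2 + y^2: not invariant]
(C) x - y  ->  (-2x) - (-2y) = -2x + 2y   [differs from x - y: not invariant]
(D) x + y  ->  (-2x) + (-2y) = -2x - 2y   [differs from x + y: not invariant]

Only option (A), y/x, is unchanged by the transformation.
The common factor -2 cancels in a ratio of coordinates, while sums, products and sums of squares pick up factors of -2 or 4.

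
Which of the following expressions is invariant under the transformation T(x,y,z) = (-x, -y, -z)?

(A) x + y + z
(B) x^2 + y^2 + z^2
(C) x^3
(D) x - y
B

Apply T(x,y,z) = (-x, -y, -z) to each option, i.e. replace (x, y, z) by the transformed coordinates.
Substitute the transformed coordinates into each option and compare with the original:
(A) x + y + z  ->  (-x) + (-y) + (-z) = -x - y - z   [differs from x + y + z: not invariant]
(B) x^2 + y^2 + z^2  ->  (-x)^2 + (-y)^2 + (-z)^2 = x^2 + y^2 + z^2   [equals x^2 + y^2 + z^2: invariant]
(C) x^3  ->  (-x)^3 = -x^3   [differs from x^3: not invariant]
(D) x - y  ->  (-x) - (-y) = -x + y   [differs from x - y: not invariant]

Only option (B), x^2 + y^2 + z^2, is unchanged by the transformation.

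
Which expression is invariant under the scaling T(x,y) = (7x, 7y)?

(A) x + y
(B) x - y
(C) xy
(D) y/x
D

Under the uniform scaling T(x,y) = (7x, 7y):
Substitute the transformed coordinates into each option and compare with the original:
(A) x + y  ->  (7x) + (7y) = 7x + 7y   [differs from x + y: not invariant]
(B) x - y  ->  (7x) - (7y) = 7x - 7y   [differs from x - y: not invariant]
(C) xy  ->  (7x)(7y) = 49xy   [differs from xy: not invariant]
(D) y/x  ->  (7y)/(7x) = y/x   [equals y/x: invariant]

Only option (D), y/x, is unchanged by the transformation.
The common factor 7 cancels in a ratio of coordinates, while sums, products and sums of squares pick up factors of 7 or 49.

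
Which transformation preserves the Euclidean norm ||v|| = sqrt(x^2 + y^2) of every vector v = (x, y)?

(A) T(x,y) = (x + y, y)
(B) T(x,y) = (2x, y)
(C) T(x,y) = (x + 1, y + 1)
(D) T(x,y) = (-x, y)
D

A transformation preserves a norm if ||T(v)|| = ||v|| for every v; a single vector where the norm changes rules an option out.

(A) T(x,y) = (x + y, y): v = (0, 1) has norm sqrt((0)^2 + (1)^2) = 1, but T(v) = (1, 1) has norm sqrt(2) -- not preserved.
(B) T(x,y) = (2x, y): v = (1, 0) has norm sqrt((1)^2 + (0)^2) = 1, but T(v) = (2, 0) has norm 2 -- not preserved.
(C) T(x,y) = (x + 1, y + 1): v = (1, 0) has norm sqrt((1)^2 + (0)^2) = 1, but T(v) = (2, 1) has norm sqrt(5) -- not preserved.
(D) T(x,y) = (-x, y): preserves the norm -- it is an orthogonal map (a rotation/reflection), and (-x)^2 + (y)^2 simplifies to x^2 + y^2.

Therefore the answer is (D).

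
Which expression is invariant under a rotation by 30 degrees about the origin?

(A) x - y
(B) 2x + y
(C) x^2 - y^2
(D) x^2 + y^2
D

A rotation by 30 degrees sends (x, y) to (sqrt(3)x/2 - y/2, x/2 + sqrt(3)y/2).
Substitute the transformed coordinates into each option and compare with the original:
(A) x - y  ->  (sqrt(3)x/2 - y/2) - (x/2 + sqrt(3)y/2) = -x/2 + sqrt(3)x/2 - sqrt(3)y/2 - y/2   [differs from x - y: not invariant]
(B) 2x + y  ->  2(sqrt(3)x/2 - y/2) + (x/2 + sqrt(3)y/2) = x/2 + sqrt(3)x - y + sqrt(3)y/2   [differs from 2x + y: not invariant]
(C) x^2 - y^2  ->  (sqrt(3)x/2 - y/2)^2 - (x/2 + sqrt(3)y/2)^2 = x^2/2 - sqrt(3)xy - y^2/2   [differs from x^2 - y^2: not invariant]
(D) x^2 + y^2  ->  (sqrt(3)x/2 - y/2)^2 + (x/2 + sqrt(3)y/2)^2 = x^2 + y^2   [equals x^2 + y^2: invariant]

Only option (D), x^2 + y^2, is unchanged by the transformation.
Geometrically, x^2 + y^2 is the squared distance from the origin, which every rotation about the origin preserves.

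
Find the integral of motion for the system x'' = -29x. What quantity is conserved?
E = (x')^2 + 29x^2

Multiply the equation by x':
x' * x'' = -29x * x'
The left side is d/dt[(x')^2/2] and the right side is d/dt[-29x^2/2], so
d/dt[(x')^2/2 + 29x^2/2] = 0, i.e. (x')^2/2 + 29x^2/2 = constant.
Multiplying by 2, the integral of motion is E = (x')^2 + 29x^2.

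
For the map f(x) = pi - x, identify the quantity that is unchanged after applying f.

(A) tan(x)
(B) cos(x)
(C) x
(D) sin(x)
D

For f(x) = pi - x:
sin(pi - x) = sin(x), so sine is invariant under this transformation.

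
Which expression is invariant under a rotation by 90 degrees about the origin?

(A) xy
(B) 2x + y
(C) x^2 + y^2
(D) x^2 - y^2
C

A rotation by 90 degrees sends (x, y) to (-y, x).
Substitute the transformed coordinates into each option and compare with the original:
(A) xy  ->  (-y)(x) = -xy   [differs from xy: not invariant]
(B) 2x + y  ->  2(-y) + (x) = x - 2y   [differs from 2x + y: not invariant]
(C) x^2 + y^2  ->  (-y)^2 + (x)^2 = x^2 + y^2   [equals x^2 + y^2: invariant]
(D) x^2 - y^2  ->  (-y)^2 - (x)^2 = -x^2 + y^2   [differs from x^2 - y^2: not invariant]

Only option (C), x^2 + y^2, is unchanged by the transformation.
Geometrically, x^2 + y^2 is the squared distance from the origin, which every rotation about the origin preserves.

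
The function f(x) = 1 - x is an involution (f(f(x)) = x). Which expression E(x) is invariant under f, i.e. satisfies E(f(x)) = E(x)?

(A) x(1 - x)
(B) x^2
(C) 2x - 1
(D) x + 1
A

Replace x by f(x) = 1 - x in each option and simplify. As a quick numerical cross-check, also compare E(3) with E(f(3)) = E(-2).

(A) x(1 - x)  ->  (1 - x)(1 - (1 - x)), which simplifies back to x(1 - x); check: E(3) = -6, E(-2) = -6.   [invariant]
(B) x^2  ->  (1 - x)^2 = (x - 1)^2; check: E(3) = 9 but E(-2) = 4.   [not invariant]
(C) 2x - 1  ->  2(1 - x) - 1 = 1 - 2x; check: E(3) = 5 but E(-2) = -5.   [not invariant]
(D) x + 1  ->  (1 - x) + 1 = 2 - x; check: E(3) = 4 but E(-2) = -1.   [not invariant]

Only (A) is unchanged. E is symmetric under swapping x with f(x) = 1 - x, which is exactly what an involution does.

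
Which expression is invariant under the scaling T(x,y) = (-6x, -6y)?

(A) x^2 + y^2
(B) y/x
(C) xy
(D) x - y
B

Under the uniform scaling T(x,y) = (-6x, -6y):
Substitute the transformed coordinates into each option and compare with the original:
(A) x^2 + y^2  ->  (-6x)^2 + (-6y)^2 = 36x^2 + 36y^2   [differs from x^2 + y^2: not invariant]
(B) y/x  ->  (-6y)/(-6x) = y/x   [equals y/x: invariant]
(C) xy  ->  (-6x)(-6y) = 36xy   [differs from xy: not invariant]
(D) x - y  ->  (-6x) - (-6y) = -6x + 6y   [differs from x - y: not invariant]

Only option (B), y/x, is unchanged by the transformation.
The common factor -6 cancels in a ratio of coordinates, while sums, products and sums of squares pick up factors of -6 or 36.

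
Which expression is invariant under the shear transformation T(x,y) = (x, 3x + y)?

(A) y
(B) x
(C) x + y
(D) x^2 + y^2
B

Under the shear T(x,y) = (x, 3x + y):
Substitute the transformed coordinates into each option and compare with the original:
(A) y  ->  (3x + y) = 3x + y   [differs from y: not invariant]
(B) x  ->  (x) = x   [equals x: invariant]
(C) x + y  ->  (x) + (3x + y) = 4x + y   [differs from x + y: not invariant]
(D) x^2 + y^2  ->  (x)^2 + (3x + y)^2 = 10x^2 + 6xy + y^2   [differs from x^2 + y^2: not invariant]

Only option (B), x, is unchanged by the transformation.
A vertical shear moves points parallel to the y-axis, so the x-coordinate (and any function of x alone) is unchanged.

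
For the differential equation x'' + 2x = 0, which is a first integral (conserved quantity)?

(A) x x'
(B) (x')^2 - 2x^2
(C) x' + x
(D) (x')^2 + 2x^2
D

A first integral I satisfies dI/dt = 0 along every solution. Differentiate each option and use the equation of motion:
(A) d/dt[x x'] = (x')^2 + x x'' = (x')^2 - 2x^2, not identically 0
(B) d/dt[(x')^2 - 2x^2] = 2x'x'' - 4x x' = -8x x', not identically 0
(C) d/dt[x' + x] = x'' + x' = -2x + x', not identically 0
(D) d/dt[(x')^2 + 2x^2] = 2x'x'' + 4x x' = 2x'(-2x) + 4x x' = 0

Only (D) has zero time-derivative. So the energy-like quantity (x')^2 + 2x^2 is the first integral.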